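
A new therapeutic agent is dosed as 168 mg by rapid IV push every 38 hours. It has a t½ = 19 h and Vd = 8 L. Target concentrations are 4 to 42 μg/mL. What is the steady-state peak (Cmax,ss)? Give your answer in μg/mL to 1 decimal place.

τ = 38 h = 2 half-lives, so f = (1/2)^2 = 0.25.
Accumulation ratio R = 1/(1 − f) = 1/0.75 = 4/3.
Single-dose peak C₀ = D/Vd = 168/8 = 21 μg/mL.
Steady-state peak Cmax,ss = C₀·R = 21 × 4/3 ≈ 28.000 μg/mL.
Peak 28.0 μg/mL vs MTC 42 μg/mL: below toxic threshold.

28.0 μg/mL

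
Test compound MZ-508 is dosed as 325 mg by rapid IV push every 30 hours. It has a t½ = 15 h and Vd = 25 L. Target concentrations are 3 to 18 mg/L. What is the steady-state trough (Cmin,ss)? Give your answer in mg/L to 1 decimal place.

4.3 mg/L

τ = 30 h = 2 half-lives, so f = (1/2)^2 = 0.25.
Accumulation ratio R = 1/(1 − f) = 1/0.75 = 4/3.
Single-dose peak C₀ = D/Vd = 325/25 = 13 mg/L.
Steady-state peak Cmax,ss = C₀·R = 13 × 4/3 ≈ 17.333 mg/L.
Steady-state trough Cmin,ss = Cmax,ss·f ≈ 17.333 × 0.25 ≈ 4.333 mg/L.
Trough 4.3 mg/L vs MEC 3 mg/L: adequate.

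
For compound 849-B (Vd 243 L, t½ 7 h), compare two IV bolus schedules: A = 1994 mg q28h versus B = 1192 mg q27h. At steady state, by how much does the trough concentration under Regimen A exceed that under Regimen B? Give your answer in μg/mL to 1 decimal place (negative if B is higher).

0.2 μg/mL

Regimen A: f = (1/2)^(28/7) ≈ 0.0625; Cmin,ss = (1994/243)·f/(1−f) ≈ 0.547 μg/mL.
Regimen B: f = (1/2)^(27/7) ≈ 0.0690; Cmin,ss = (1192/243)·f/(1−f) ≈ 0.364 μg/mL.
Difference ≈ 0.547 − 0.364 ≈ 0.183 μg/mL.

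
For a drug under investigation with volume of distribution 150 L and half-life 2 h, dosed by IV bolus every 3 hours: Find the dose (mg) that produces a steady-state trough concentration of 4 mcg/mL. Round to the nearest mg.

1097 mg

τ/t½ = 3/2 ≈ 1.5, so f = (1/2)^(3/2) ≈ 0.353553.
Cmin,ss = (D/Vd)·f/(1−f), so D = Cmin,ss·Vd·(1−f)/f.
D = 4 × 150 × (1−f)/f ≈ 4 × 150 × 1.82843 ≈ 1097.06 mg.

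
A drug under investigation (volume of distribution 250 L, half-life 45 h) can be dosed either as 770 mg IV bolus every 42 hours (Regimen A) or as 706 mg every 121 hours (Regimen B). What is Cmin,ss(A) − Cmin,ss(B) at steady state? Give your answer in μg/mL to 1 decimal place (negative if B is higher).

Regimen A: f = (1/2)^(42/45) ≈ 0.5236; Cmin,ss = (770/250)·f/(1−f) ≈ 3.385 μg/mL.
Regimen B: f = (1/2)^(121/45) ≈ 0.1551; Cmin,ss = (706/250)·f/(1−f) ≈ 0.518 μg/mL.
Difference ≈ 3.385 − 0.518 ≈ 2.867 μg/mL.

2.9 μg/mL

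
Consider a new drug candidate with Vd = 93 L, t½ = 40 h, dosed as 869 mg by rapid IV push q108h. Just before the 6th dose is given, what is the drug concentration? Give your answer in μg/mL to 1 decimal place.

f = (1/2)^(τ/t½) = (1/2)^(108/40) ≈ 0.1539.
C₀ = D/Vd = 869/93 ≈ 9.344 μg/mL.
Before the 6th dose, 5 doses have been given. Superposition: Cmin = C₀·(f + f² + … + f^5).
≈ 9.344 × (0.1539 + 0.0237 + 0.0036 + 0.0006 + 0.0001) ≈ 9.344 × 0.1819 ≈ 1.700 μg/mL.

1.7 μg/mL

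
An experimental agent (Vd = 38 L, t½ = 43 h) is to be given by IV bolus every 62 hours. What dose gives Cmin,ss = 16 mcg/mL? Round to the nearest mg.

τ/t½ = 62/43 ≈ 1.4419, so f = (1/2)^(62/43) ≈ 0.368092.
Cmin,ss = (D/Vd)·f/(1−f), so D = Cmin,ss·Vd·(1−f)/f.
D = 16 × 38 × (1−f)/f ≈ 16 × 38 × 1.71671 ≈ 1043.76 mg.

1044 mg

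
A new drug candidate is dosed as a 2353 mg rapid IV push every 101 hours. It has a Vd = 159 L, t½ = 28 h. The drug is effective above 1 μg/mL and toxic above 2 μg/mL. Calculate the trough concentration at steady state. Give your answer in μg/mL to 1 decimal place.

1.3 μg/mL

Over one 101-h interval, 101/28 ≈ 3.6071 half-lives elapse, leaving f ≈ 0.0821 of each dose.
At steady state, accumulation factor R = 1/(1 − e^(−kτ)) ≈ 1.0894.
Each bolus raises the concentration by D/Vd = 2353/159 ≈ 14.799 μg/mL.
Steady-state peak Cmax,ss = C₀·R ≈ 14.799 × 1.0894 ≈ 16.122 μg/mL.
One interval later, Cmin,ss = Cmax,ss·e^(−kτ) ≈ 16.122 × 0.0821 ≈ 1.324 μg/mL.
Trough 1.3 μg/mL vs MEC 1 μg/mL: adequate.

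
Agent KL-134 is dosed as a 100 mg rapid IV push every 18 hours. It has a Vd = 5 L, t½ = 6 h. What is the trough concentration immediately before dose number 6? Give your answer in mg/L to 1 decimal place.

2.9 mg/L

f = (1/2)^(τ/t½) = (1/2)^(18/6) ≈ 0.1250.
C₀ = D/Vd = 100/5 ≈ 20.000 mg/L.
Before the 6th dose, 5 doses have been given. Superposition: Cmin = C₀·(f + f² + … + f^5).
≈ 20.000 × (0.1250 + 0.0156 + 0.0020 + 0.0002 + 0.0000) ≈ 20.000 × 0.1428 ≈ 2.856 mg/L.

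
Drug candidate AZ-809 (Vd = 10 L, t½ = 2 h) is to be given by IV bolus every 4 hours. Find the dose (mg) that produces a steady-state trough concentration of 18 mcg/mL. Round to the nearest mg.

540 mg

τ/t½ = 4/2 ≈ 2, so f = (1/2)^(4/2) ≈ 0.250000.
Cmin,ss = (D/Vd)·f/(1−f), so D = Cmin,ss·Vd·(1−f)/f.
D = 18 × 10 × (1−f)/f ≈ 18 × 10 × 3.00000 ≈ 540.00 mg.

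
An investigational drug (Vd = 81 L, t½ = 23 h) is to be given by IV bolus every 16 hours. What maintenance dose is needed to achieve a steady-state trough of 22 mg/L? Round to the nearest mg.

τ/t½ = 16/23 ≈ 0.69565, so f = (1/2)^(16/23) ≈ 0.617430.
Cmin,ss = (D/Vd)·f/(1−f), so D = Cmin,ss·Vd·(1−f)/f.
D = 22 × 81 × (1−f)/f ≈ 22 × 81 × 0.61962 ≈ 1104.16 mg.

1104 mg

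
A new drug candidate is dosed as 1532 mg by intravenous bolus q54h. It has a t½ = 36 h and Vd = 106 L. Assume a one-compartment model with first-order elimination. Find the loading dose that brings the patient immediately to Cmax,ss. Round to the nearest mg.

2370 mg

f = (1/2)^(54/36) ≈ 0.353553; accumulation ratio R = 1/(1−f) ≈ 1.54692.
Loading dose to hit Cmax,ss on first dose: D_load = D_maint·R ≈ 1532 × 1.54692 ≈ 2369.88 mg.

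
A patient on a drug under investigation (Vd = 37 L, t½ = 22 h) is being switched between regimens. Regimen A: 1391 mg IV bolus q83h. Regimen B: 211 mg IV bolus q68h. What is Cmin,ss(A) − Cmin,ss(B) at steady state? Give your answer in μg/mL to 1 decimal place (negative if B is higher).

Regimen A: f = (1/2)^(83/22) ≈ 0.0732; Cmin,ss = (1391/37)·f/(1−f) ≈ 2.969 μg/mL.
Regimen B: f = (1/2)^(68/22) ≈ 0.1174; Cmin,ss = (211/37)·f/(1−f) ≈ 0.759 μg/mL.
Difference ≈ 2.969 − 0.759 ≈ 2.210 μg/mL.

2.2 μg/mL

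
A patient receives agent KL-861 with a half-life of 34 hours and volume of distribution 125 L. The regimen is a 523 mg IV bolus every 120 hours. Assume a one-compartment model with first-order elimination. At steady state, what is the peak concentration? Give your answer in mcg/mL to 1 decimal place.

Over one 120-h interval, 120/34 ≈ 3.5294 half-lives elapse, leaving f ≈ 0.0866 of each dose.
At steady state, accumulation factor R = 1/(1 − e^(−kτ)) ≈ 1.0948.
Each bolus raises the concentration by D/Vd = 523/125 ≈ 4.184 mcg/mL.
Cmax,ss = C₀/(1 − f) ≈ 4.184/0.9134 ≈ 4.581 mcg/mL.

4.6 mcg/mL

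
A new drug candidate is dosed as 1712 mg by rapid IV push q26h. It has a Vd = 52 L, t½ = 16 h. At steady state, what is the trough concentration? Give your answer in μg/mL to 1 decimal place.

15.8 μg/mL

τ/t½ = 26/16 ≈ 1.625, so fraction remaining f = (1/2)^(26/16) ≈ 0.3242.
At steady state, accumulation factor R = 1/(1 − e^(−kτ)) ≈ 1.4797.
Single-dose peak C₀ = D/Vd = 1712/52 ≈ 32.923 μg/mL.
Cmax,ss = C₀/(1 − f) ≈ 32.923/0.6758 ≈ 48.717 μg/mL.
One interval later, Cmin,ss = Cmax,ss·e^(−kτ) ≈ 48.717 × 0.3242 ≈ 15.794 μg/mL.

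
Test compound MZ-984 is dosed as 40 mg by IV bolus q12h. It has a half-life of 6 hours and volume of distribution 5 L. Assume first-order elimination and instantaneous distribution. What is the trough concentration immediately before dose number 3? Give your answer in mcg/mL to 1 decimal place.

f = (1/2)^(τ/t½) = (1/2)^(12/6) ≈ 0.2500.
C₀ = D/Vd = 40/5 ≈ 8.000 mcg/mL.
Before the 3rd dose, 2 doses have been given. Superposition: Cmin = C₀·(f + f²).
≈ 8.000 × (0.2500 + 0.0625) ≈ 8.000 × 0.3125 ≈ 2.500 mcg/mL.

2.5 mcg/mL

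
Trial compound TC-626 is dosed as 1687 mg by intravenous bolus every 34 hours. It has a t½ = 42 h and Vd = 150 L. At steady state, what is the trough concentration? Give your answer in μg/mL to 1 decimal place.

k = ln2/t½ = ln2/42 ≈ 0.016504 h⁻¹; fraction remaining f = e^(−kτ) = e^(−0.016504×34) ≈ 0.5706.
At steady state, accumulation factor R = 1/(1 − e^(−kτ)) ≈ 2.3288.
Each bolus raises the concentration by D/Vd = 1687/150 ≈ 11.247 μg/mL.
Cmax,ss = C₀/(1 − f) ≈ 11.247/0.4294 ≈ 26.192 μg/mL.
Steady-state trough Cmin,ss = Cmax,ss·f ≈ 26.192 × 0.5706 ≈ 14.945 μg/mL.

14.9 μg/mL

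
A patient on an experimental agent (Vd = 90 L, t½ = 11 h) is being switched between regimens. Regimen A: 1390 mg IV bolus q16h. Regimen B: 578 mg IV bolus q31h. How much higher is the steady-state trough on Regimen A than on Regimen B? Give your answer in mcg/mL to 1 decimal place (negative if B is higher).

7.8 mcg/mL

Regimen A: f = (1/2)^(16/11) ≈ 0.3649; Cmin,ss = (1390/90)·f/(1−f) ≈ 8.874 mcg/mL.
Regimen B: f = (1/2)^(31/11) ≈ 0.1418; Cmin,ss = (578/90)·f/(1−f) ≈ 1.061 mcg/mL.
Difference ≈ 8.874 − 1.061 ≈ 7.813 mcg/mL.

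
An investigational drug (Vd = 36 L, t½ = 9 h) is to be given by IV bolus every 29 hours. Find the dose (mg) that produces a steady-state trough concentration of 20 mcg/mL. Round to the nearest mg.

τ/t½ = 29/9 ≈ 3.2222, so f = (1/2)^(29/9) ≈ 0.107155.
Cmin,ss = (D/Vd)·f/(1−f), so D = Cmin,ss·Vd·(1−f)/f.
D = 20 × 36 × (1−f)/f ≈ 20 × 36 × 8.33228 ≈ 5999.24 mg.

5999 mg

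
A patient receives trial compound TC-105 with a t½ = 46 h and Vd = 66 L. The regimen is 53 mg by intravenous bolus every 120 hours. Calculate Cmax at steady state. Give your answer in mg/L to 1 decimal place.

Over one 120-h interval, 120/46 ≈ 2.6087 half-lives elapse, leaving f ≈ 0.1639 of each dose.
Accumulation ratio R = 1/(1 − f) ≈ 1/0.8361 ≈ 1.1960.
Each bolus raises the concentration by D/Vd = 53/66 ≈ 0.803 mg/L.
Steady-state peak Cmax,ss = C₀·R ≈ 0.803 × 1.1960 ≈ 0.960 mg/L.

1.0 mg/L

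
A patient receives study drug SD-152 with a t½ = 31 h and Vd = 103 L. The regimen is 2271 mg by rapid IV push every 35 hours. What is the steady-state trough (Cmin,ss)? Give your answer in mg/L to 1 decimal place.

18.6 mg/L

Over one 35-h interval, 35/31 ≈ 1.129 half-lives elapse, leaving f ≈ 0.4572 of each dose.
Each bolus raises the concentration by D/Vd = 2271/103 ≈ 22.049 mg/L.
Steady-state trough Cmin,ss = C₀·f/(1−f) ≈ 22.049 × 0.4572/0.5428 ≈ 18.572 mg/L.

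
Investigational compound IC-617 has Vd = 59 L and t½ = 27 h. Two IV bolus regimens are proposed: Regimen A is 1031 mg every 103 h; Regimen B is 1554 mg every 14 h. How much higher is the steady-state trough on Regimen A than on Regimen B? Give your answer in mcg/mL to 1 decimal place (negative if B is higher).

-59.6 mcg/mL

Regimen A: f = (1/2)^(103/27) ≈ 0.0711; Cmin,ss = (1031/59)·f/(1−f) ≈ 1.338 mcg/mL.
Regimen B: f = (1/2)^(14/27) ≈ 0.6981; Cmin,ss = (1554/59)·f/(1−f) ≈ 60.905 mcg/mL.
Difference ≈ 1.338 − 60.905 ≈ -59.567 mcg/mL.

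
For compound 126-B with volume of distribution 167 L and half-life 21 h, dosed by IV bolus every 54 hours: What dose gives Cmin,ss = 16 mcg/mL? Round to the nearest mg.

13210 mg

τ/t½ = 54/21 ≈ 2.5714, so f = (1/2)^(54/21) ≈ 0.168238.
Cmin,ss = (D/Vd)·f/(1−f), so D = Cmin,ss·Vd·(1−f)/f.
D = 16 × 167 × (1−f)/f ≈ 16 × 167 × 4.94396 ≈ 13210.26 mg.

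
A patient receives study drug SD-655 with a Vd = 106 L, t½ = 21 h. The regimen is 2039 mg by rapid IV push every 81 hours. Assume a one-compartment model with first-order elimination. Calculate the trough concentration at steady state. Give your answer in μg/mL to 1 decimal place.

1.4 μg/mL

τ/t½ = 81/21 ≈ 3.8571, so fraction remaining f = (1/2)^(81/21) ≈ 0.0690.
Each bolus raises the concentration by D/Vd = 2039/106 ≈ 19.236 μg/mL.
Steady-state trough Cmin,ss = C₀·f/(1−f) ≈ 19.236 × 0.0690/0.9310 ≈ 1.426 μg/mL.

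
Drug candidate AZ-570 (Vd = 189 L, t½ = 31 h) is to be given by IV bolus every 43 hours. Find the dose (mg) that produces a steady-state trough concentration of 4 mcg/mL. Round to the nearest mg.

1221 mg

τ/t½ = 43/31 ≈ 1.3871, so f = (1/2)^(43/31) ≈ 0.382333.
Cmin,ss = (D/Vd)·f/(1−f), so D = Cmin,ss·Vd·(1−f)/f.
D = 4 × 189 × (1−f)/f ≈ 4 × 189 × 1.61552 ≈ 1221.33 mg.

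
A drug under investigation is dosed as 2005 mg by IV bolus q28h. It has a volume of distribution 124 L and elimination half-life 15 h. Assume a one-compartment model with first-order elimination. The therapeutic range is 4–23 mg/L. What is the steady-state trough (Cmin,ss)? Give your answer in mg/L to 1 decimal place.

Over one 28-h interval, 28/15 ≈ 1.8667 half-lives elapse, leaving f ≈ 0.2742 of each dose.
Accumulation ratio R = 1/(1 − f) ≈ 1/0.7258 ≈ 1.3778.
Each bolus raises the concentration by D/Vd = 2005/124 ≈ 16.169 mg/L.
Steady-state peak Cmax,ss = C₀·R ≈ 16.169 × 1.3778 ≈ 22.278 mg/L.
One interval later, Cmin,ss = Cmax,ss·e^(−kτ) ≈ 22.278 × 0.2742 ≈ 6.109 mg/L.
Trough 6.1 mg/L vs MEC 4 mg/L: adequate.

6.1 mg/L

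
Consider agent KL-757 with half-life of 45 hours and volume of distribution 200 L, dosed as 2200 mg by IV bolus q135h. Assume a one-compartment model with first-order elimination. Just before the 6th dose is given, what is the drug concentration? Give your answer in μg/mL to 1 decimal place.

f = (1/2)^(τ/t½) = (1/2)^(135/45) ≈ 0.1250.
C₀ = D/Vd = 2200/200 ≈ 11.000 μg/mL.
Before the 6th dose, 5 doses have been given. Superposition: Cmin = C₀·(f + f² + … + f^5).
≈ 11.000 × (0.1250 + 0.0156 + 0.0020 + 0.0002 + 0.0000) ≈ 11.000 × 0.1428 ≈ 1.571 μg/mL.

1.6 μg/mL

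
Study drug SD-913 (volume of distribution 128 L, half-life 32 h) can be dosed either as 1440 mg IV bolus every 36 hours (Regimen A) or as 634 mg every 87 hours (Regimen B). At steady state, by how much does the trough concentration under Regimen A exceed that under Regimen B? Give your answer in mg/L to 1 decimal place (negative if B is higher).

8.6 mg/L

Regimen A: f = (1/2)^(36/32) ≈ 0.4585; Cmin,ss = (1440/128)·f/(1−f) ≈ 9.526 mg/L.
Regimen B: f = (1/2)^(87/32) ≈ 0.1519; Cmin,ss = (634/128)·f/(1−f) ≈ 0.887 mg/L.
Difference ≈ 9.526 − 0.887 ≈ 8.639 mg/L.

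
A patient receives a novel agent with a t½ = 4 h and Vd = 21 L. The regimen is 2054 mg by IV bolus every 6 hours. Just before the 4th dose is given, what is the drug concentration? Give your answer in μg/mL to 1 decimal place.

f = (1/2)^(τ/t½) = (1/2)^(6/4) ≈ 0.3536.
C₀ = D/Vd = 2054/21 ≈ 97.810 μg/mL.
Before the 4th dose, 3 doses have been given. Superposition: Cmin = C₀·(f + f² + … + f^3).
≈ 97.810 × (0.3536 + 0.1250 + 0.0442) ≈ 97.810 × 0.5228 ≈ 51.135 μg/mL.

51.1 μg/mL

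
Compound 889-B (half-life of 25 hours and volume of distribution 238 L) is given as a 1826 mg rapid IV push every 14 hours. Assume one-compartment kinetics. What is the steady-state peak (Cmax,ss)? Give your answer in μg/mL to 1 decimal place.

k = ln2/t½ = ln2/25 ≈ 0.027726 h⁻¹; fraction remaining f = e^(−kτ) = e^(−0.027726×14) ≈ 0.6783.
At steady state, accumulation factor R = 1/(1 − e^(−kτ)) ≈ 3.1085.
Single-dose peak C₀ = D/Vd = 1826/238 ≈ 7.672 μg/mL.
Steady-state peak Cmax,ss = C₀·R ≈ 7.672 × 3.1085 ≈ 23.848 μg/mL.

23.8 μg/mL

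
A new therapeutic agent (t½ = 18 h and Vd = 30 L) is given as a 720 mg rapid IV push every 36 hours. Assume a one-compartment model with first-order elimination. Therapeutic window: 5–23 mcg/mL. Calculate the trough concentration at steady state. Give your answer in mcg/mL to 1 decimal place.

8.0 mcg/mL

The dosing interval is 2 half-lives, so f = 2^(−2) = 0.25.
At steady state, R = 1/(1 − 0.25) = 4/3.
Single-dose peak C₀ = D/Vd = 720/30 = 24 mcg/mL.
Steady-state peak Cmax,ss = C₀·R = 24 × 4/3 ≈ 32.000 mcg/mL.
Steady-state trough Cmin,ss = Cmax,ss·f ≈ 32.000 × 0.25 ≈ 8.000 mcg/mL.
Trough 8.0 mcg/mL vs MEC 5 mcg/mL: adequate.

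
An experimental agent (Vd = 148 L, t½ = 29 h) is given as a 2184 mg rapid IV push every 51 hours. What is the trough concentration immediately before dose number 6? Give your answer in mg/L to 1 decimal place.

6.2 mg/L

f = (1/2)^(τ/t½) = (1/2)^(51/29) ≈ 0.2955.
C₀ = D/Vd = 2184/148 ≈ 14.757 mg/L.
Before the 6th dose, 5 doses have been given. Superposition: Cmin = C₀·(f + f² + … + f^5).
≈ 14.757 × (0.2955 + 0.0873 + 0.0258 + 0.0076 + 0.0023) ≈ 14.757 × 0.4185 ≈ 6.176 mg/L.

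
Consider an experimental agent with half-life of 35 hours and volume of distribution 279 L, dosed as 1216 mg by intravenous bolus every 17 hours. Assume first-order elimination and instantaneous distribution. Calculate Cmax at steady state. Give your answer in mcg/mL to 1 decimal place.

τ/t½ = 17/35 ≈ 0.48571, so fraction remaining f = (1/2)^(17/35) ≈ 0.7141.
Accumulation ratio R = 1/(1 − f) ≈ 1/0.2859 ≈ 3.4977.
Each bolus raises the concentration by D/Vd = 1216/279 ≈ 4.358 mcg/mL.
Steady-state peak Cmax,ss = C₀·R ≈ 4.358 × 3.4977 ≈ 15.243 mcg/mL.

15.2 mcg/mL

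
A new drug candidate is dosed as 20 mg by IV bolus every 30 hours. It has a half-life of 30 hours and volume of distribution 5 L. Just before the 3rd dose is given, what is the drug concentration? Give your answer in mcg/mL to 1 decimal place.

3.0 mcg/mL

f = (1/2)^(τ/t½) = (1/2)^(30/30) ≈ 0.5000.
C₀ = D/Vd = 20/5 ≈ 4.000 mcg/mL.
Before the 3rd dose, 2 doses have been given. Superposition: Cmin = C₀·(f + f²).
≈ 4.000 × (0.5000 + 0.2500) ≈ 4.000 × 0.7500 ≈ 3.000 mcg/mL.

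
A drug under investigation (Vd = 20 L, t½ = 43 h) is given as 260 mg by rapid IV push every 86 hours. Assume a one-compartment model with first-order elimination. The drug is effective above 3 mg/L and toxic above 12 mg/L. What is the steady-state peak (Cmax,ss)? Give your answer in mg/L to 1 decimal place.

τ = 86 h = 2 half-lives, so f = (1/2)^2 = 0.25.
At steady state, R = 1/(1 − 0.25) = 4/3.
Single-dose peak C₀ = D/Vd = 260/20 = 13 mg/L.
Steady-state peak Cmax,ss = C₀·R = 13 × 4/3 ≈ 17.333 mg/L.
Peak 17.3 mg/L vs MTC 12 mg/L: exceeds toxic threshold.

17.3 mg/L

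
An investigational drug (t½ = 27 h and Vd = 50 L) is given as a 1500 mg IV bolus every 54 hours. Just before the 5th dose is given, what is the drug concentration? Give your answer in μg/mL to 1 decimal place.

f = (1/2)^(τ/t½) = (1/2)^(54/27) ≈ 0.2500.
C₀ = D/Vd = 1500/50 ≈ 30.000 μg/mL.
Before the 5th dose, 4 doses have been given. Superposition: Cmin = C₀·(f + f² + … + f^4).
≈ 30.000 × (0.2500 + 0.0625 + 0.0156 + 0.0039) ≈ 30.000 × 0.3320 ≈ 9.960 μg/mL.

10.0 μg/mL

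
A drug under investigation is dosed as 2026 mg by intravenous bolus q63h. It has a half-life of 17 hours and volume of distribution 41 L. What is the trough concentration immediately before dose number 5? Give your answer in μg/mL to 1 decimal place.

f = (1/2)^(τ/t½) = (1/2)^(63/17) ≈ 0.0766.
C₀ = D/Vd = 2026/41 ≈ 49.415 μg/mL.
Before the 5th dose, 4 doses have been given. Superposition: Cmin = C₀·(f + f² + … + f^4).
≈ 49.415 × (0.0766 + 0.0059 + 0.0004 + 0.0000) ≈ 49.415 × 0.0829 ≈ 4.097 μg/mL.

4.1 μg/mL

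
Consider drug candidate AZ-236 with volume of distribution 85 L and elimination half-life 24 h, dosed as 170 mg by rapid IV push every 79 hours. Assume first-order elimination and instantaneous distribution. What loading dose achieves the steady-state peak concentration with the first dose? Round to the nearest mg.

189 mg

f = (1/2)^(79/24) ≈ 0.102120; accumulation ratio R = 1/(1−f) ≈ 1.11373.
Loading dose to hit Cmax,ss on first dose: D_load = D_maint·R ≈ 170 × 1.11373 ≈ 189.33 mg.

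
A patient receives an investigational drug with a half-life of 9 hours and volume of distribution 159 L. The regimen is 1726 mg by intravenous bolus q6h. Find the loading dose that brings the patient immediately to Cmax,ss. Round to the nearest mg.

4664 mg

f = (1/2)^(6/9) ≈ 0.629961; accumulation ratio R = 1/(1−f) ≈ 2.70242.
Loading dose to hit Cmax,ss on first dose: D_load = D_maint·R ≈ 1726 × 2.70242 ≈ 4664.38 mg.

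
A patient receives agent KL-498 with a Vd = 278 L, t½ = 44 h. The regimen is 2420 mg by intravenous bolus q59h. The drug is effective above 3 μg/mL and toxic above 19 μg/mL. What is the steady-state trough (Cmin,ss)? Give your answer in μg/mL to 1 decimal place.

Over one 59-h interval, 59/44 ≈ 1.3409 half-lives elapse, leaving f ≈ 0.3948 of each dose.
Single-dose peak C₀ = D/Vd = 2420/278 ≈ 8.705 μg/mL.
Steady-state trough Cmin,ss = C₀·f/(1−f) ≈ 8.705 × 0.3948/0.6052 ≈ 5.679 μg/mL.
Trough 5.7 μg/mL vs MEC 3 μg/mL: adequate.

5.7 μg/mL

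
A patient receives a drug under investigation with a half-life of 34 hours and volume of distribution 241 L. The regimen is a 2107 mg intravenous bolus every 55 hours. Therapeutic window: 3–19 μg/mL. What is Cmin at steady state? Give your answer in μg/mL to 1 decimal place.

k = ln2/t½ = ln2/34 ≈ 0.020387 h⁻¹; fraction remaining f = e^(−kτ) = e^(−0.020387×55) ≈ 0.3259.
Accumulation ratio R = 1/(1 − f) ≈ 1/0.6741 ≈ 1.4835.
Each bolus raises the concentration by D/Vd = 2107/241 ≈ 8.743 μg/mL.
Cmax,ss = C₀/(1 − f) ≈ 8.743/0.6741 ≈ 12.970 μg/mL.
One interval later, Cmin,ss = Cmax,ss·e^(−kτ) ≈ 12.970 × 0.3259 ≈ 4.227 μg/mL.
Trough 4.2 μg/mL vs MEC 3 μg/mL: adequate.

4.2 μg/mL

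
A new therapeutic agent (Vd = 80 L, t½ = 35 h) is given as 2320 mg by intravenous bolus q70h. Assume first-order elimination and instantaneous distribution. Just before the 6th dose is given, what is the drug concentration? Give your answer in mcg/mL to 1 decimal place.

f = (1/2)^(τ/t½) = (1/2)^(70/35) ≈ 0.2500.
C₀ = D/Vd = 2320/80 ≈ 29.000 mcg/mL.
Before the 6th dose, 5 doses have been given. Superposition: Cmin = C₀·(f + f² + … + f^5).
≈ 29.000 × (0.2500 + 0.0625 + 0.0156 + 0.0039 + 0.0010) ≈ 29.000 × 0.3330 ≈ 9.657 mcg/mL.

9.7 mcg/mL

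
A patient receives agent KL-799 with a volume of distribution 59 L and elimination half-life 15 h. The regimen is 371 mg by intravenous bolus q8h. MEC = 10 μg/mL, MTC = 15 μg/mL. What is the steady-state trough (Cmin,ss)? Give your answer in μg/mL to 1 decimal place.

14.1 μg/mL

k = ln2/t½ = ln2/15 ≈ 0.046210 h⁻¹; fraction remaining f = e^(−kτ) = e^(−0.046210×8) ≈ 0.6910.
Accumulation ratio R = 1/(1 − f) ≈ 1/0.3090 ≈ 3.2362.
Each bolus raises the concentration by D/Vd = 371/59 ≈ 6.288 μg/mL.
Steady-state peak Cmax,ss = C₀·R ≈ 6.288 × 3.2362 ≈ 20.349 μg/mL.
Steady-state trough Cmin,ss = Cmax,ss·f ≈ 20.349 × 0.6910 ≈ 14.061 μg/mL.
Trough 14.1 μg/mL vs MEC 10 μg/mL: adequate.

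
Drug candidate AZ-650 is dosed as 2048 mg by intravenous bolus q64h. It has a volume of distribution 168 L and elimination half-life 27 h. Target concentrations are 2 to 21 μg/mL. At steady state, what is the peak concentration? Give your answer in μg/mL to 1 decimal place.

15.1 μg/mL

k = ln2/t½ = ln2/27 ≈ 0.025672 h⁻¹; fraction remaining f = e^(−kτ) = e^(−0.025672×64) ≈ 0.1934.
Accumulation ratio R = 1/(1 − f) ≈ 1/0.8066 ≈ 1.2398.
Each bolus raises the concentration by D/Vd = 2048/168 ≈ 12.190 μg/mL.
Steady-state peak Cmax,ss = C₀·R ≈ 12.190 × 1.2398 ≈ 15.113 μg/mL.
Peak 15.1 μg/mL vs MTC 21 μg/mL: below toxic threshold.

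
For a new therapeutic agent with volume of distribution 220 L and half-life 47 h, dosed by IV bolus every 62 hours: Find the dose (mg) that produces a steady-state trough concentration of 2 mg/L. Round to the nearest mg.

658 mg

τ/t½ = 62/47 ≈ 1.3191, so f = (1/2)^(62/47) ≈ 0.400771.
Cmin,ss = (D/Vd)·f/(1−f), so D = Cmin,ss·Vd·(1−f)/f.
D = 2 × 220 × (1−f)/f ≈ 2 × 220 × 1.49519 ≈ 657.88 mg.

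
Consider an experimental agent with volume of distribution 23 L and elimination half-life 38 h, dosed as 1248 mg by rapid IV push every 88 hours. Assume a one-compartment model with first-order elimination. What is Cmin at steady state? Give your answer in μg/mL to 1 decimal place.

τ/t½ = 88/38 ≈ 2.3158, so fraction remaining f = (1/2)^(88/38) ≈ 0.2009.
Single-dose peak C₀ = D/Vd = 1248/23 ≈ 54.261 μg/mL.
Steady-state trough Cmin,ss = C₀·f/(1−f) ≈ 54.261 × 0.2009/0.7991 ≈ 13.642 μg/mL.

13.6 μg/mL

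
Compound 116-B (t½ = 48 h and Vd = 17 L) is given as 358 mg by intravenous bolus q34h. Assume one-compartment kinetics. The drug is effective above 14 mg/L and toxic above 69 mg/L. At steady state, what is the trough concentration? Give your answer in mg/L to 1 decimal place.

33.2 mg/L

τ/t½ = 34/48 ≈ 0.70833, so fraction remaining f = (1/2)^(34/48) ≈ 0.6120.
Single-dose peak C₀ = D/Vd = 358/17 ≈ 21.059 mg/L.
Steady-state trough Cmin,ss = C₀·f/(1−f) ≈ 21.059 × 0.6120/0.3880 ≈ 33.217 mg/L.
Trough 33.2 mg/L vs MEC 14 mg/L: adequate.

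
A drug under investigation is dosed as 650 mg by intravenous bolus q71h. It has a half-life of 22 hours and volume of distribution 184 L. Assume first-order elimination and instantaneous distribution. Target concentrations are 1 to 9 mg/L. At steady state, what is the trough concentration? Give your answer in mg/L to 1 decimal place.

0.4 mg/L

k = ln2/t½ = ln2/22 ≈ 0.031507 h⁻¹; fraction remaining f = e^(−kτ) = e^(−0.031507×71) ≈ 0.1068.
Single-dose peak C₀ = D/Vd = 650/184 ≈ 3.533 mg/L.
Steady-state trough Cmin,ss = C₀·f/(1−f) ≈ 3.533 × 0.1068/0.8932 ≈ 0.422 mg/L.
Trough 0.4 mg/L vs MEC 1 mg/L: subtherapeutic.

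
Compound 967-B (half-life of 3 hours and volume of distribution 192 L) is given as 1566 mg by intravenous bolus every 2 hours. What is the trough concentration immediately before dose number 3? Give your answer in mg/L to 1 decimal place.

f = (1/2)^(τ/t½) = (1/2)^(2/3) ≈ 0.6300.
C₀ = D/Vd = 1566/192 ≈ 8.156 mg/L.
Before the 3rd dose, 2 doses have been given. Superposition: Cmin = C₀·(f + f²).
≈ 8.156 × (0.6300 + 0.3969) ≈ 8.156 × 1.0269 ≈ 8.375 mg/L.

8.4 mg/L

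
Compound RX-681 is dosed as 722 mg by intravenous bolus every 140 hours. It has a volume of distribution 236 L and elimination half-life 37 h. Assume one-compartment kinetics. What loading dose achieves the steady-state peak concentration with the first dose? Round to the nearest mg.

779 mg

f = (1/2)^(140/37) ≈ 0.072605; accumulation ratio R = 1/(1−f) ≈ 1.07829.
Loading dose to hit Cmax,ss on first dose: D_load = D_maint·R ≈ 722 × 1.07829 ≈ 778.53 mg.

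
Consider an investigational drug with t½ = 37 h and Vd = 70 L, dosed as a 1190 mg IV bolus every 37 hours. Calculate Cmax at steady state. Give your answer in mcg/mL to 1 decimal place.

34.0 mcg/mL

τ = 37 h = 1 half-life, so f = (1/2)^1 = 0.5.
Accumulation ratio R = 1/(1 − f) = 1/0.5 = 2/1.
Single-dose peak C₀ = D/Vd = 1190/70 = 17 mcg/mL.
Steady-state peak Cmax,ss = C₀·R = 17 × 2/1 ≈ 34.000 mcg/mL.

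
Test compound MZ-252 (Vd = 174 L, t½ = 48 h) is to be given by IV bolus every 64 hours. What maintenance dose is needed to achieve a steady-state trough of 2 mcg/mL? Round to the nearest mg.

529 mg

τ/t½ = 64/48 ≈ 1.3333, so f = (1/2)^(64/48) ≈ 0.396850.
Cmin,ss = (D/Vd)·f/(1−f), so D = Cmin,ss·Vd·(1−f)/f.
D = 2 × 174 × (1−f)/f ≈ 2 × 174 × 1.51984 ≈ 528.90 mg.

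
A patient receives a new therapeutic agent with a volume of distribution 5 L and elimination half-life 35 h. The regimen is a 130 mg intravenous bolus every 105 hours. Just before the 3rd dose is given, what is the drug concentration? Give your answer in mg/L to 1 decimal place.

f = (1/2)^(τ/t½) = (1/2)^(105/35) ≈ 0.1250.
C₀ = D/Vd = 130/5 ≈ 26.000 mg/L.
Before the 3rd dose, 2 doses have been given. Superposition: Cmin = C₀·(f + f²).
≈ 26.000 × (0.1250 + 0.0156) ≈ 26.000 × 0.1406 ≈ 3.656 mg/L.

3.7 mg/L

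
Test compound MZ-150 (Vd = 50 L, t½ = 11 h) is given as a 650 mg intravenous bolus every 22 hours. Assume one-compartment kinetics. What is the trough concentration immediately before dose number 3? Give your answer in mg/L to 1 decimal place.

f = (1/2)^(τ/t½) = (1/2)^(22/11) ≈ 0.2500.
C₀ = D/Vd = 650/50 ≈ 13.000 mg/L.
Before the 3rd dose, 2 doses have been given. Superposition: Cmin = C₀·(f + f²).
≈ 13.000 × (0.2500 + 0.0625) ≈ 13.000 × 0.3125 ≈ 4.062 mg/L.

4.1 mg/L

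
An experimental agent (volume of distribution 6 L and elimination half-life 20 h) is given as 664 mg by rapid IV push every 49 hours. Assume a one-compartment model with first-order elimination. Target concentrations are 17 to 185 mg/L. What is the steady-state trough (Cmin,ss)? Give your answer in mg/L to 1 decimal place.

24.8 mg/L

k = ln2/t½ = ln2/20 ≈ 0.034657 h⁻¹; fraction remaining f = e^(−kτ) = e^(−0.034657×49) ≈ 0.1830.
At steady state, accumulation factor R = 1/(1 − e^(−kτ)) ≈ 1.2240.
Single-dose peak C₀ = D/Vd = 664/6 ≈ 110.667 mg/L.
Cmax,ss = C₀/(1 − f) ≈ 110.667/0.8170 ≈ 135.455 mg/L.
Steady-state trough Cmin,ss = Cmax,ss·f ≈ 135.455 × 0.1830 ≈ 24.788 mg/L.
Trough 24.8 mg/L vs MEC 17 mg/L: adequate.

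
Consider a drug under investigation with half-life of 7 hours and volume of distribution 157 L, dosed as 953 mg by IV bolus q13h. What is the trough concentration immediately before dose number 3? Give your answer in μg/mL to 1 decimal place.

f = (1/2)^(τ/t½) = (1/2)^(13/7) ≈ 0.2760.
C₀ = D/Vd = 953/157 ≈ 6.070 μg/mL.
Before the 3rd dose, 2 doses have been given. Superposition: Cmin = C₀·(f + f²).
≈ 6.070 × (0.2760 + 0.0762) ≈ 6.070 × 0.3522 ≈ 2.138 μg/mL.

2.1 μg/mL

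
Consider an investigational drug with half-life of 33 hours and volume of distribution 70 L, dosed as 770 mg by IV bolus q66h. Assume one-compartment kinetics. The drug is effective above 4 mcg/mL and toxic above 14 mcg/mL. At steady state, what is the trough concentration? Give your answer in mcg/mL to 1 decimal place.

The dosing interval is 2 half-lives, so f = 2^(−2) = 0.25.
Accumulation ratio R = 1/(1 − f) = 1/0.75 = 4/3.
Single-dose peak C₀ = D/Vd = 770/70 = 11 mcg/mL.
Steady-state peak Cmax,ss = C₀·R = 11 × 4/3 ≈ 14.667 mcg/mL.
Steady-state trough Cmin,ss = Cmax,ss·f ≈ 14.667 × 0.25 ≈ 3.667 mcg/mL.
Trough 3.7 mcg/mL vs MEC 4 mcg/mL: subtherapeutic.

3.7 mcg/mL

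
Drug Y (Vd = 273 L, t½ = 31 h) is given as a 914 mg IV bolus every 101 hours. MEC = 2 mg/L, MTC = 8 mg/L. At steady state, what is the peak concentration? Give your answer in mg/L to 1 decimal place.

3.7 mg/L

Over one 101-h interval, 101/31 ≈ 3.2581 half-lives elapse, leaving f ≈ 0.1045 of each dose.
Accumulation ratio R = 1/(1 − f) ≈ 1/0.8955 ≈ 1.1167.
Single-dose peak C₀ = D/Vd = 914/273 ≈ 3.348 mg/L.
Steady-state peak Cmax,ss = C₀·R ≈ 3.348 × 1.1167 ≈ 3.739 mg/L.
Peak 3.7 mg/L vs MTC 8 mg/L: below toxic threshold.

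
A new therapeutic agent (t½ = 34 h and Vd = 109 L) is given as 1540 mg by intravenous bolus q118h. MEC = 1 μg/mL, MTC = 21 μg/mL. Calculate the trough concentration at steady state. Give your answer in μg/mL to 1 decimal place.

1.4 μg/mL

k = ln2/t½ = ln2/34 ≈ 0.020387 h⁻¹; fraction remaining f = e^(−kτ) = e^(−0.020387×118) ≈ 0.0902.
At steady state, accumulation factor R = 1/(1 − e^(−kτ)) ≈ 1.0991.
Single-dose peak C₀ = D/Vd = 1540/109 ≈ 14.128 μg/mL.
Cmax,ss = C₀/(1 − f) ≈ 14.128/0.9098 ≈ 15.529 μg/mL.
Steady-state trough Cmin,ss = Cmax,ss·f ≈ 15.529 × 0.0902 ≈ 1.401 μg/mL.
Trough 1.4 μg/mL vs MEC 1 μg/mL: adequate.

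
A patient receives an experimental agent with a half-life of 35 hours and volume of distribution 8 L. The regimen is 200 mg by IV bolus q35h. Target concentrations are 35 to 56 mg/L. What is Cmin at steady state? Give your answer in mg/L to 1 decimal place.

25.0 mg/L

τ = 35 h = 1 half-life, so f = (1/2)^1 = 0.5.
Accumulation ratio R = 1/(1 − f) = 1/0.5 = 2/1.
Single-dose peak C₀ = D/Vd = 200/8 = 25 mg/L.
Steady-state peak Cmax,ss = C₀·R = 25 × 2/1 ≈ 50.000 mg/L.
Steady-state trough Cmin,ss = Cmax,ss·f ≈ 50.000 × 0.5 ≈ 25.000 mg/L.
Trough 25.0 mg/L vs MEC 35 mg/L: subtherapeutic.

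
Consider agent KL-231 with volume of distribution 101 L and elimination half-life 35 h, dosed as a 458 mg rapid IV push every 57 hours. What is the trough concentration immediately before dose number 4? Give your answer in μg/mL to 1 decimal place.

2.1 μg/mL

f = (1/2)^(τ/t½) = (1/2)^(57/35) ≈ 0.3234.
C₀ = D/Vd = 458/101 ≈ 4.535 μg/mL.
Before the 4th dose, 3 doses have been given. Superposition: Cmin = C₀·(f + f² + … + f^3).
≈ 4.535 × (0.3234 + 0.1046 + 0.0338) ≈ 4.535 × 0.4618 ≈ 2.094 μg/mL.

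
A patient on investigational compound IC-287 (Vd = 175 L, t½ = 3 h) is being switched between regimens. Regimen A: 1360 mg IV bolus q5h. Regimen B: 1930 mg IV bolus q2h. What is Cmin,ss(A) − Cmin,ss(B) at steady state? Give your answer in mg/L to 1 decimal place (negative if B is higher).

-15.2 mg/L

Regimen A: f = (1/2)^(5/3) ≈ 0.3150; Cmin,ss = (1360/175)·f/(1−f) ≈ 3.574 mg/L.
Regimen B: f = (1/2)^(2/3) ≈ 0.6300; Cmin,ss = (1930/175)·f/(1−f) ≈ 18.778 mg/L.
Difference ≈ 3.574 − 18.778 ≈ -15.204 mg/L.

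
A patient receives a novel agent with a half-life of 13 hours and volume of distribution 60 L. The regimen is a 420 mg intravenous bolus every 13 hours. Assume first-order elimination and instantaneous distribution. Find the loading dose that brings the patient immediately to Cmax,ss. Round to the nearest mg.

f = (1/2)^(13/13) ≈ 0.500000; accumulation ratio R = 1/(1−f) ≈ 2.00000.
Loading dose to hit Cmax,ss on first dose: D_load = D_maint·R ≈ 420 × 2.00000 ≈ 840.00 mg.

840 mg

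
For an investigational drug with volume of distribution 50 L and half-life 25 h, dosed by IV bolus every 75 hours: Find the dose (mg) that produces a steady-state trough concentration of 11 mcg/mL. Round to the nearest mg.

3850 mg

τ/t½ = 75/25 ≈ 3, so f = (1/2)^(75/25) ≈ 0.125000.
Cmin,ss = (D/Vd)·f/(1−f), so D = Cmin,ss·Vd·(1−f)/f.
D = 11 × 50 × (1−f)/f ≈ 11 × 50 × 7.00000 ≈ 3850.00 mg.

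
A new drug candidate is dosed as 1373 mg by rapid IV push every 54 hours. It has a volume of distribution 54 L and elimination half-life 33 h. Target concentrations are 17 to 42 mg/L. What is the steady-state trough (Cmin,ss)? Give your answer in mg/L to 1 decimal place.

12.1 mg/L

τ/t½ = 54/33 ≈ 1.6364, so fraction remaining f = (1/2)^(54/33) ≈ 0.3217.
Accumulation ratio R = 1/(1 − f) ≈ 1/0.6783 ≈ 1.4743.
Each bolus raises the concentration by D/Vd = 1373/54 ≈ 25.426 mg/L.
Steady-state peak Cmax,ss = C₀·R ≈ 25.426 × 1.4743 ≈ 37.486 mg/L.
One interval later, Cmin,ss = Cmax,ss·e^(−kτ) ≈ 37.486 × 0.3217 ≈ 12.059 mg/L.
Trough 12.1 mg/L vs MEC 17 mg/L: subtherapeutic.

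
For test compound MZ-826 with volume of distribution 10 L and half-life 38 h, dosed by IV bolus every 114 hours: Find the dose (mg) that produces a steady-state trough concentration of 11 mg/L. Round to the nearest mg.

770 mg

τ/t½ = 114/38 ≈ 3, so f = (1/2)^(114/38) ≈ 0.125000.
Cmin,ss = (D/Vd)·f/(1−f), so D = Cmin,ss·Vd·(1−f)/f.
D = 11 × 10 × (1−f)/f ≈ 11 × 10 × 7.00000 ≈ 770.00 mg.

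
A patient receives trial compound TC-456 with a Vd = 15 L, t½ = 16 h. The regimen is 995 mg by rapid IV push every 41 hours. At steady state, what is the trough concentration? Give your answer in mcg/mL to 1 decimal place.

k = ln2/t½ = ln2/16 ≈ 0.043322 h⁻¹; fraction remaining f = e^(−kτ) = e^(−0.043322×41) ≈ 0.1693.
Single-dose peak C₀ = D/Vd = 995/15 ≈ 66.333 mcg/mL.
Steady-state trough Cmin,ss = C₀·f/(1−f) ≈ 66.333 × 0.1693/0.8307 ≈ 13.519 mcg/mL.

13.5 mcg/mL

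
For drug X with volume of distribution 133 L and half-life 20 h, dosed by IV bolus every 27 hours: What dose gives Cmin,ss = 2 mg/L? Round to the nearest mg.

τ/t½ = 27/20 ≈ 1.35, so f = (1/2)^(27/20) ≈ 0.392292.
Cmin,ss = (D/Vd)·f/(1−f), so D = Cmin,ss·Vd·(1−f)/f.
D = 2 × 133 × (1−f)/f ≈ 2 × 133 × 1.54912 ≈ 412.07 mg.

412 mg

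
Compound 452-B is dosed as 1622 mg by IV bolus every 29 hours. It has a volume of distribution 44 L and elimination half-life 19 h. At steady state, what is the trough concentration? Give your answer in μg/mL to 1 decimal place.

19.6 μg/mL

k = ln2/t½ = ln2/19 ≈ 0.036481 h⁻¹; fraction remaining f = e^(−kτ) = e^(−0.036481×29) ≈ 0.3472.
Single-dose peak C₀ = D/Vd = 1622/44 ≈ 36.864 μg/mL.
Steady-state trough Cmin,ss = C₀·f/(1−f) ≈ 36.864 × 0.3472/0.6528 ≈ 19.607 μg/mL.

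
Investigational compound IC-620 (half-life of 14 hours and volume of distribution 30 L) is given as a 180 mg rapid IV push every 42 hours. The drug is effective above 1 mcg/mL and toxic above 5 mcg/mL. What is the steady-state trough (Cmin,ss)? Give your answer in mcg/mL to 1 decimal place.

0.9 mcg/mL

The dosing interval is 3 half-lives, so f = 2^(−3) = 0.125.
At steady state, R = 1/(1 − 0.125) = 8/7.
Single-dose peak C₀ = D/Vd = 180/30 = 6 mcg/mL.
Steady-state peak Cmax,ss = C₀·R = 6 × 8/7 ≈ 6.857 mcg/mL.
Steady-state trough Cmin,ss = Cmax,ss·f ≈ 6.857 × 0.125 ≈ 0.857 mcg/mL.
Trough 0.9 mcg/mL vs MEC 1 mcg/mL: subtherapeutic.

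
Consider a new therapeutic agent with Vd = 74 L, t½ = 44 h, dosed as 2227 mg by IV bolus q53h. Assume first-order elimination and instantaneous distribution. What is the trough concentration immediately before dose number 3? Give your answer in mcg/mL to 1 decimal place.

18.7 mcg/mL

f = (1/2)^(τ/t½) = (1/2)^(53/44) ≈ 0.4339.
C₀ = D/Vd = 2227/74 ≈ 30.095 mcg/mL.
Before the 3rd dose, 2 doses have been given. Superposition: Cmin = C₀·(f + f²).
≈ 30.095 × (0.4339 + 0.1883) ≈ 30.095 × 0.6222 ≈ 18.725 mcg/mL.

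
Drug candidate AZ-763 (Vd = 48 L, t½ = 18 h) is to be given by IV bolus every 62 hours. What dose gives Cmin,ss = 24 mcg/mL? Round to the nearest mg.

τ/t½ = 62/18 ≈ 3.4444, so f = (1/2)^(62/18) ≈ 0.091858.
Cmin,ss = (D/Vd)·f/(1−f), so D = Cmin,ss·Vd·(1−f)/f.
D = 24 × 48 × (1−f)/f ≈ 24 × 48 × 9.88637 ≈ 11389.10 mg.

11389 mg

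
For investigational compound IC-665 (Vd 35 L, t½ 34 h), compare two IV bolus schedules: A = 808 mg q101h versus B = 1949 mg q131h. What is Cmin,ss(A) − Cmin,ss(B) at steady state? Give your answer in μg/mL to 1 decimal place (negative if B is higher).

-0.8 μg/mL

Regimen A: f = (1/2)^(101/34) ≈ 0.1276; Cmin,ss = (808/35)·f/(1−f) ≈ 3.377 μg/mL.
Regimen B: f = (1/2)^(131/34) ≈ 0.0692; Cmin,ss = (1949/35)·f/(1−f) ≈ 4.140 μg/mL.
Difference ≈ 3.377 − 4.140 ≈ -0.763 μg/mL.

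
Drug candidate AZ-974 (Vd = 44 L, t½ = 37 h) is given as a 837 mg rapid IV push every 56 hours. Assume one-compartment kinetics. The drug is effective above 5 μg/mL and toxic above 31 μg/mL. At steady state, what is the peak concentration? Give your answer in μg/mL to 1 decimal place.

29.3 μg/mL

τ/t½ = 56/37 ≈ 1.5135, so fraction remaining f = (1/2)^(56/37) ≈ 0.3503.
Accumulation ratio R = 1/(1 − f) ≈ 1/0.6497 ≈ 1.5392.
Single-dose peak C₀ = D/Vd = 837/44 ≈ 19.023 μg/mL.
Cmax,ss = C₀/(1 − f) ≈ 19.023/0.6497 ≈ 29.280 μg/mL.
Peak 29.3 μg/mL vs MTC 31 μg/mL: below toxic threshold.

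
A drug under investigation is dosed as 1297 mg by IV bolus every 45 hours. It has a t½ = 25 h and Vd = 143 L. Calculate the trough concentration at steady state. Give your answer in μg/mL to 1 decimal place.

3.7 μg/mL

Over one 45-h interval, 45/25 ≈ 1.8 half-lives elapse, leaving f ≈ 0.2872 of each dose.
Accumulation ratio R = 1/(1 − f) ≈ 1/0.7128 ≈ 1.4029.
Each bolus raises the concentration by D/Vd = 1297/143 ≈ 9.070 μg/mL.
Steady-state peak Cmax,ss = C₀·R ≈ 9.070 × 1.4029 ≈ 12.724 μg/mL.
Steady-state trough Cmin,ss = Cmax,ss·f ≈ 12.724 × 0.2872 ≈ 3.654 μg/mL.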